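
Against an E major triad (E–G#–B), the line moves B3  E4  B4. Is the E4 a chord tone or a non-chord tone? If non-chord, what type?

E major triad contains E, G#, B; E is the root, so it is a chord tone.

Chord tone (the root of E major triad).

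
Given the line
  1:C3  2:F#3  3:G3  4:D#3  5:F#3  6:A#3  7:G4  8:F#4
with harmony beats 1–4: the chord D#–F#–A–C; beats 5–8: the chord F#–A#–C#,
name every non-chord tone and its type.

G3 (beat 3) — escape tone; G4 (beat 7) — appoggiatura.

The harmony at that moment is D# diminished seventh chord (D#, F#, A, C); G3 is not a chord tone.
It is approached by step up from F#3 and left by leap down to D#3.
Step in, leap out — an escape tone.
The harmony at that moment is F# major triad (F#, A#, C#); G4 is not a chord tone.
It is approached by leap up from A#3 and left by step down to F#4.
Leap in, step out — an appoggiatura.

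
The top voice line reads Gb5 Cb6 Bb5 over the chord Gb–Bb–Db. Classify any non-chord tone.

The harmony at that moment is Gb major triad (Gb, Bb, Db); Cb6 is not a chord tone.
It is approached by leap up from Gb5 and left by step down to Bb5.
Leap in, step out — an appoggiatura.

Cb6 is an appoggiatura.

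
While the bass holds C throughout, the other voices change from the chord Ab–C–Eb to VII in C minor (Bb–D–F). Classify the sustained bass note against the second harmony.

The harmony at that moment is Bb major triad (Bb, D, F); C is not a chord tone.
It is held over (the same pitch as the preceding C) and then sustained as the same pitch into the next harmony.
Sustained through a change of harmony — a pedal tone.

Pedal tone (pedal point).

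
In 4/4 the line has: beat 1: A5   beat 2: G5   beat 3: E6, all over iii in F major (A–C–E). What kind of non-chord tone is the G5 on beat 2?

The harmony at that moment is A minor triad (A, C, E); G5 is not a chord tone.
It is approached by step down from A5 and left by leap up to E6.
Step in, leap out, on a weak beat — an escape tone.

Escape tone.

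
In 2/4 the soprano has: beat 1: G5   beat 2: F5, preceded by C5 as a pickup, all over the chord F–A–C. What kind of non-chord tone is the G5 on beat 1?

Appoggiatura.

The harmony at that moment is F major triad (F, A, C); G5 is not a chord tone.
It is approached by leap up from C5 and left by step down to F5.
Leap in, step out, metrically accented — an appoggiatura.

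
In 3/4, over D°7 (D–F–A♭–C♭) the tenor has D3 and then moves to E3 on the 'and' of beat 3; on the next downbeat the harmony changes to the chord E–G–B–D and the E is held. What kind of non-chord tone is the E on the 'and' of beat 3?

Anticipation.

The harmony at that moment is D diminished seventh chord (D, F, A♭, C♭); E3 is not a chord tone.
It is approached by step up from D3 and then sustained as the same pitch into the next harmony.
Arriving early and becoming a chord tone when the harmony changes — an anticipation.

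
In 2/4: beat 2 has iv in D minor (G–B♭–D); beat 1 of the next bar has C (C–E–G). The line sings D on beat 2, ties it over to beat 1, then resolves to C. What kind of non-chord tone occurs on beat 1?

The harmony at that moment is C major triad (C, E, G); D is not a chord tone.
It is held over (the same pitch as the preceding D) and left by step down to C.
Held over from the previous chord and resolving down by step — a suspension.

Suspension.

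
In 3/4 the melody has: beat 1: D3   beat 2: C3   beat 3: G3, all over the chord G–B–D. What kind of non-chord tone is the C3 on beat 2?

Escape tone.

The harmony at that moment is G major triad (G, B, D); C3 is not a chord tone.
It is approached by step down from D3 and left by leap up to G3.
Step in, leap out, on a weak beat — an escape tone.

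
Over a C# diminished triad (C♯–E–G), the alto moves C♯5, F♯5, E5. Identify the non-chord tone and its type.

F♯5 is an appoggiatura.

The harmony at that moment is C♯ diminished triad (C♯, E, G); F♯5 is not a chord tone.
It is approached by leap up from C♯5 and left by step down to E5.
Leap in, step out — an appoggiatura.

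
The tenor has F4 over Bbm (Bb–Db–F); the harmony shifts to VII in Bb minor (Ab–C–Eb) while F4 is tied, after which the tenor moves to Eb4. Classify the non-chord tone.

F4 is a suspension.

The harmony at that moment is Ab major triad (Ab, C, Eb); F4 is not a chord tone.
It is held over (the same pitch as the preceding F4) and left by step down to Eb4.
Held over from the previous chord and resolving down by step — a suspension.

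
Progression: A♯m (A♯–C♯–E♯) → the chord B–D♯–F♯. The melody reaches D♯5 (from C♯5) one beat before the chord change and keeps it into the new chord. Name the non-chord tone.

The harmony at that moment is A♯ minor triad (A♯, C♯, E♯); D♯5 is not a chord tone.
It is approached by step up from C♯5 and then sustained as the same pitch into the next harmony.
Arriving early and becoming a chord tone when the harmony changes — an anticipation.

D♯5 is an anticipation.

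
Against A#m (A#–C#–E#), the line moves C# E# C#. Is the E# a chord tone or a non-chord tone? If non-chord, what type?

Chord tone (the fifth of A# minor triad).

A# minor triad contains A#, C#, E#; E# is the fifth, so it is a chord tone.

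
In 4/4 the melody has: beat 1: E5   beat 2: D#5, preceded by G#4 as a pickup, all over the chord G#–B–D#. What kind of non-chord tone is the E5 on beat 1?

The harmony at that moment is G# minor triad (G#, B, D#); E5 is not a chord tone.
It is approached by leap up from G#4 and left by step down to D#5.
Leap in, step out, metrically accented — an appoggiatura.

Appoggiatura.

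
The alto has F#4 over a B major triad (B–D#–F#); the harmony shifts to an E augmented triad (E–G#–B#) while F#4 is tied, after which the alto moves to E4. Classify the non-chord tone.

The harmony at that moment is E augmented triad (E, G#, B#); F#4 is not a chord tone.
It is held over (the same pitch as the preceding F#4) and left by step down to E4.
Held over from the previous chord and resolving down by step — a suspension.

F#4 is a suspension.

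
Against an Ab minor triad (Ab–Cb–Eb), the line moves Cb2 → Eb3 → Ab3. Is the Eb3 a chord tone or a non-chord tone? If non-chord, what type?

Chord tone (the fifth of Ab minor triad).

Ab minor triad contains Ab, Cb, Eb; Eb is the fifth, so it is a chord tone.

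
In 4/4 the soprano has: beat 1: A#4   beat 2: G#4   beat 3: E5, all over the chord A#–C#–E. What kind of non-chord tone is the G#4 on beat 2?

Escape tone.

The harmony at that moment is A# diminished triad (A#, C#, E); G#4 is not a chord tone.
It is approached by step down from A#4 and left by leap up to E5.
Step in, leap out, on a weak beat — an escape tone.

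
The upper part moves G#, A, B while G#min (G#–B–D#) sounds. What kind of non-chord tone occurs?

The harmony at that moment is G# minor triad (G#, B, D#); A is not a chord tone.
It is approached by step up from G# and left by step up to B.
Step in, step out in the same direction — a passing tone.

A is a passing tone.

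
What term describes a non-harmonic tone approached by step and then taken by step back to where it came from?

Neighbor tone.

Approach: by step. Departure: by step in the opposite direction, back to the starting pitch.
Stepwise on both sides but reversing to return to the same chord tone — a neighbor tone. (Had it continued onward in the same direction it would be a passing tone instead.)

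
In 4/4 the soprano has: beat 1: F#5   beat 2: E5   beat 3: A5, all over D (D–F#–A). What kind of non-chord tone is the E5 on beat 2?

Escape tone.

The harmony at that moment is D major triad (D, F#, A); E5 is not a chord tone.
It is approached by step down from F#5 and left by leap up to A5.
Step in, leap out, on a weak beat — an escape tone.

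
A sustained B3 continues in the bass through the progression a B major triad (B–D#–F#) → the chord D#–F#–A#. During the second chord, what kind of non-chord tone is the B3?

Pedal tone (pedal point).

The harmony at that moment is D# minor triad (D#, F#, A#); B3 is not a chord tone.
It is held over (the same pitch as the preceding B3) and then sustained as the same pitch into the next harmony.
Sustained through a change of harmony — a pedal tone.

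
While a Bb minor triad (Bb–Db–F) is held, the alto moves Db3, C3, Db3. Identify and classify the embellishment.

The harmony at that moment is Bb minor triad (Bb, Db, F); C3 is not a chord tone.
It is approached by step down from Db3 and left by step up to Db3.
Step away and step back to the same note — a neighbor tone (lower neighbor).

C3 is a neighbor tone.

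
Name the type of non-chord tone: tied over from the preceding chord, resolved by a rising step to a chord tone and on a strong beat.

Approach: by preparation — the pitch is first a chord tone, then held (tied or repeated) while the harmony changes under it. Departure: up by step. Metric position: strong.
A prepared dissonance that resolves upward by step — a retardation. (The same figure resolving downward would be a suspension.)

Retardation.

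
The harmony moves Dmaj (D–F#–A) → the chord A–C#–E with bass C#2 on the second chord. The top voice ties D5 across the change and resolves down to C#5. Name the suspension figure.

9–8 suspension.

At the second chord the bass is C#2. The suspended D5 lies a ninth above the bass; after resolving down by step to C#5, the interval above the bass becomes an octave.
Suspension figures are named by those two intervals: 9–8.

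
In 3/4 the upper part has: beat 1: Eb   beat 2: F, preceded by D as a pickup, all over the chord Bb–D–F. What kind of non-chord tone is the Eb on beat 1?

The harmony at that moment is Bb major triad (Bb, D, F); Eb is not a chord tone.
It is approached by step up from D and left by step up to F.
Step in, step out in the same direction — a passing tone.

Passing tone.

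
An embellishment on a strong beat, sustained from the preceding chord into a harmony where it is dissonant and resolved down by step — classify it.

Approach: by preparation — the pitch is first a chord tone, then held (tied or repeated) while the harmony changes under it. Departure: down by step. Metric position: strong.
A prepared dissonance that resolves downward by step — a suspension. (The same figure resolving upward would be a retardation.)

Suspension.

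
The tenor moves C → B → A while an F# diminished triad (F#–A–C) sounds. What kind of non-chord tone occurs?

B is a passing tone.

The harmony at that moment is F# diminished triad (F#, A, C); B is not a chord tone.
It is approached by step down from C and left by step down to A.
Step in, step out in the same direction — a passing tone.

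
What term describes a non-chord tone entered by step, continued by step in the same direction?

Passing tone.

Approach: by step. Departure: by step, continuing in the same direction.
Stepwise on both sides with no change of direction means the note fills in the space between two different chord tones — a passing tone. (Had it turned back to its starting note it would be a neighbor tone instead.)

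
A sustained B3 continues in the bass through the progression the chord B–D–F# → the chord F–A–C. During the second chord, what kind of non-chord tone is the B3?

Pedal tone (pedal point).

The harmony at that moment is F major triad (F, A, C); B3 is not a chord tone.
It is held over (the same pitch as the preceding B3) and then sustained as the same pitch into the next harmony.
Sustained through a change of harmony — a pedal tone.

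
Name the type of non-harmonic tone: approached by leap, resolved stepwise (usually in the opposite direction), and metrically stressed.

Approach: by leap. Departure: by step. Metric position: strong.
Leap in, step out, in a metrically strong position — an appoggiatura. (It is the mirror image of the escape tone, which steps in and leaps out from a weak position.)

Appoggiatura.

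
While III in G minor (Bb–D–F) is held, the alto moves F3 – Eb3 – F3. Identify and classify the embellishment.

The harmony at that moment is Bb major triad (Bb, D, F); Eb3 is not a chord tone.
It is approached by step down from F3 and left by step up to F3.
Step away and step back to the same note — a neighbor tone (lower neighbor).

Eb3 is a neighbor tone.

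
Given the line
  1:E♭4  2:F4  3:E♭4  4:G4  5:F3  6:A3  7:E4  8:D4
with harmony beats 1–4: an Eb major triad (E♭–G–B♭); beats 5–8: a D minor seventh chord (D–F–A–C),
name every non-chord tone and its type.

F4 (beat 2) — neighbor tone; E4 (beat 7) — appoggiatura.

The harmony at that moment is E♭ major triad (E♭, G, B♭); F4 is not a chord tone.
It is approached by step up from E♭4 and left by step down to E♭4.
Step away and step back to the same note — a neighbor tone (upper neighbor).
The harmony at that moment is D minor seventh chord (D, F, A, C); E4 is not a chord tone.
It is approached by leap up from A3 and left by step down to D4.
Leap in, step out — an appoggiatura.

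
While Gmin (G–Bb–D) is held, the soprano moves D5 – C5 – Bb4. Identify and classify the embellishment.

The harmony at that moment is G minor triad (G, Bb, D); C5 is not a chord tone.
It is approached by step down from D5 and left by step down to Bb4.
Step in, step out in the same direction — a passing tone.

C5 is a passing tone.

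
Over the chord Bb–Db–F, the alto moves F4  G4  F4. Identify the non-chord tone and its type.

The harmony at that moment is Bb minor triad (Bb, Db, F); G4 is not a chord tone.
It is approached by step up from F4 and left by step down to F4.
Step away and step back to the same note — a neighbor tone (upper neighbor).

G4 is a neighbor tone.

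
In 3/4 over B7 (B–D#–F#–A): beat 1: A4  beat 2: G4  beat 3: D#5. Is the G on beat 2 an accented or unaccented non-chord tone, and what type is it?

Unaccented escape tone.

The harmony at that moment is B dominant seventh chord (B, D#, F#, A); G4 is not a chord tone.
It is approached by step down from A4 and left by leap up to D#5.
Step in, leap out — an escape tone.
It falls on a weak beat, so it is unaccented.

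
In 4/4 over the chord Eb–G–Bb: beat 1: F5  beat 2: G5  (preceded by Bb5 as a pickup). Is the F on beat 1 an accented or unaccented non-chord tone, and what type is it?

Accented appoggiatura.

The harmony at that moment is Eb major triad (Eb, G, Bb); F5 is not a chord tone.
It is approached by leap down from Bb5 and left by step up to G5.
Leap in, step out — an appoggiatura.
It falls on the downbeat, so it is accented.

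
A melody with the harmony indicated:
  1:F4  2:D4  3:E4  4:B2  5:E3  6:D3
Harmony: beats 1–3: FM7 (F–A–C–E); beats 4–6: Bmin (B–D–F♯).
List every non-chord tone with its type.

The harmony at that moment is F major seventh chord (F, A, C, E); D4 is not a chord tone.
It is approached by leap down from F4 and left by step up to E4.
Leap in, step out — an appoggiatura.
The harmony at that moment is B minor triad (B, D, F♯); E3 is not a chord tone.
It is approached by leap up from B2 and left by step down to D3.
Leap in, step out — an appoggiatura.

D4 (beat 2) — appoggiatura; E3 (beat 5) — appoggiatura.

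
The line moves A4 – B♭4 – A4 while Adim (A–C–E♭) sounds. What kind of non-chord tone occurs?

B♭4 is a neighbor tone.

The harmony at that moment is A diminished triad (A, C, E♭); B♭4 is not a chord tone.
It is approached by step up from A4 and left by step down to A4.
Step away and step back to the same note — a neighbor tone (upper neighbor).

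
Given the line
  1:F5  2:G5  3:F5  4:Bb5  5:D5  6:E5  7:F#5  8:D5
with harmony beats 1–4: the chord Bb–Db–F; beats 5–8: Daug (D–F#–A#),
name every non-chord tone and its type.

G5 (beat 2) — neighbor tone; E5 (beat 6) — passing tone.

The harmony at that moment is Bb minor triad (Bb, Db, F); G5 is not a chord tone.
It is approached by step up from F5 and left by step down to F5.
Step away and step back to the same note — a neighbor tone (upper neighbor).
The harmony at that moment is D augmented triad (D, F#, A#); E5 is not a chord tone.
It is approached by step up from D5 and left by step up to F#5.
Step in, step out in the same direction — a passing tone.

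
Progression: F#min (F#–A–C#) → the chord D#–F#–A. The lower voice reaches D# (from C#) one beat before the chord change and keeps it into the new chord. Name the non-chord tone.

The harmony at that moment is F# minor triad (F#, A, C#); D# is not a chord tone.
It is approached by step up from C# and then sustained as the same pitch into the next harmony.
Arriving early and becoming a chord tone when the harmony changes — an anticipation.

D# is an anticipation.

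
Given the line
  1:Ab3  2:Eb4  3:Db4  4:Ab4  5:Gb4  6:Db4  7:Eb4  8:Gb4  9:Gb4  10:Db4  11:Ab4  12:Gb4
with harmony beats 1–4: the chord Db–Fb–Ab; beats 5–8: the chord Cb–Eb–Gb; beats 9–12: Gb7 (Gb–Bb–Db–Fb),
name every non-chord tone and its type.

The harmony at that moment is Db minor triad (Db, Fb, Ab); Eb4 is not a chord tone.
It is approached by leap up from Ab3 and left by step down to Db4.
Leap in, step out — an appoggiatura.
The harmony at that moment is Cb major triad (Cb, Eb, Gb); Db4 is not a chord tone.
It is approached by leap down from Gb4 and left by step up to Eb4.
Leap in, step out — an appoggiatura.
The harmony at that moment is Gb dominant seventh chord (Gb, Bb, Db, Fb); Ab4 is not a chord tone.
It is approached by leap up from Db4 and left by step down to Gb4.
Leap in, step out — an appoggiatura.

Eb4 (beat 2) — appoggiatura; Db4 (beat 6) — appoggiatura; Ab4 (beat 11) — appoggiatura.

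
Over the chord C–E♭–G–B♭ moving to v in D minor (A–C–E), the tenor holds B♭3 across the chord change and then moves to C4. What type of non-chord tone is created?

B♭3 is a retardation.

The harmony at that moment is A minor triad (A, C, E); B♭3 is not a chord tone.
It is held over (the same pitch as the preceding B♭3) and left by step up to C4.
Held over from the previous chord and resolving up by step — a retardation.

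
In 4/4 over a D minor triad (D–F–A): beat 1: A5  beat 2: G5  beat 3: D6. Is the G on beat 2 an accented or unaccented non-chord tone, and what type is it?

Unaccented escape tone.

The harmony at that moment is D minor triad (D, F, A); G5 is not a chord tone.
It is approached by step down from A5 and left by leap up to D6.
Step in, leap out — an escape tone.
It falls on a weak beat, so it is unaccented.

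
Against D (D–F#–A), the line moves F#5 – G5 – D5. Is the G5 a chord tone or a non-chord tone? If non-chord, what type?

Non-chord tone — an escape tone.

The harmony at that moment is D major triad (D, F#, A); G5 is not a chord tone.
It is approached by step up from F#5 and left by leap down to D5.
Step in, leap out — an escape tone.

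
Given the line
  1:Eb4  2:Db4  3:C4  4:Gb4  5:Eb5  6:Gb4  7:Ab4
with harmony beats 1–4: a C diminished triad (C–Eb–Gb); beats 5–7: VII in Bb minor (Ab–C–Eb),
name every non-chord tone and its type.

Db4 (beat 2) — passing tone; Gb4 (beat 6) — appoggiatura.

The harmony at that moment is C diminished triad (C, Eb, Gb); Db4 is not a chord tone.
It is approached by step down from Eb4 and left by step down to C4.
Step in, step out in the same direction — a passing tone.
The harmony at that moment is Ab major triad (Ab, C, Eb); Gb4 is not a chord tone.
It is approached by leap down from Eb5 and left by step up to Ab4.
Leap in, step out — an appoggiatura.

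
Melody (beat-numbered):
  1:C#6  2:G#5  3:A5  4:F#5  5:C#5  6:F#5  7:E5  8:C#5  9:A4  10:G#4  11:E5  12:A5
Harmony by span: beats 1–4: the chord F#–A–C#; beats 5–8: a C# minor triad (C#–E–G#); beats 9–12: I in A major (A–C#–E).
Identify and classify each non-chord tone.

G#5 (beat 2) — appoggiatura; F#5 (beat 6) — appoggiatura; G#4 (beat 10) — escape tone.

The harmony at that moment is F# minor triad (F#, A, C#); G#5 is not a chord tone.
It is approached by leap down from C#6 and left by step up to A5.
Leap in, step out — an appoggiatura.
The harmony at that moment is C# minor triad (C#, E, G#); F#5 is not a chord tone.
It is approached by leap up from C#5 and left by step down to E5.
Leap in, step out — an appoggiatura.
The harmony at that moment is A major triad (A, C#, E); G#4 is not a chord tone.
It is approached by step down from A4 and left by leap up to E5.
Step in, leap out — an escape tone.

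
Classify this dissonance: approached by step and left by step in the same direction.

Passing tone.

Approach: by step. Departure: by step, continuing in the same direction.
Stepwise on both sides with no change of direction means the note fills in the space between two different chord tones — a passing tone. (Had it turned back to its starting note it would be a neighbor tone instead.)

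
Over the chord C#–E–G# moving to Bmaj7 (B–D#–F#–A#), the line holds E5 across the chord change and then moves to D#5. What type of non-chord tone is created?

The harmony at that moment is B major seventh chord (B, D#, F#, A#); E5 is not a chord tone.
It is held over (the same pitch as the preceding E5) and left by step down to D#5.
Held over from the previous chord and resolving down by step — a suspension.

E5 is a suspension.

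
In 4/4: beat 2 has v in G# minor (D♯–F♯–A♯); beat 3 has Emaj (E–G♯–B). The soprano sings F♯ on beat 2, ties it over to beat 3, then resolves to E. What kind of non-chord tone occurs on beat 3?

Suspension.

The harmony at that moment is E major triad (E, G♯, B); F♯ is not a chord tone.
It is held over (the same pitch as the preceding F♯) and left by step down to E.
Held over from the previous chord and resolving down by step — a suspension.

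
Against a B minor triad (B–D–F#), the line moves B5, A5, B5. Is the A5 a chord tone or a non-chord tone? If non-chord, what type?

Non-chord tone — a neighbor tone.

The harmony at that moment is B minor triad (B, D, F#); A5 is not a chord tone.
It is approached by step down from B5 and left by step up to B5.
Step away and step back to the same note — a neighbor tone (lower neighbor).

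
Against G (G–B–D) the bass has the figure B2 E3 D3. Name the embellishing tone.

E3 is an appoggiatura.

The harmony at that moment is G major triad (G, B, D); E3 is not a chord tone.
It is approached by leap up from B2 and left by step down to D3.
Leap in, step out — an appoggiatura.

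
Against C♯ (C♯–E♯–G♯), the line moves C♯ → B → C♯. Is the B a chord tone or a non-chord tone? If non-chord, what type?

Non-chord tone — a neighbor tone.

The harmony at that moment is C♯ major triad (C♯, E♯, G♯); B is not a chord tone.
It is approached by step down from C♯ and left by step up to C♯.
Step away and step back to the same note — a neighbor tone (lower neighbor).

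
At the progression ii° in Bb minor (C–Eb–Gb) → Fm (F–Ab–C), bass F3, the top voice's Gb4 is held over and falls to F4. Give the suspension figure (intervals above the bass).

9–8 suspension.

At the second chord the bass is F3. The suspended Gb4 lies a ninth above the bass; after resolving down by step to F4, the interval above the bass becomes an octave.
Suspension figures are named by those two intervals: 9–8.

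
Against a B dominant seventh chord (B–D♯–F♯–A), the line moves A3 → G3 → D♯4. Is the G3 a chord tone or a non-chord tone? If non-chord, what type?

Non-chord tone — an escape tone.

The harmony at that moment is B dominant seventh chord (B, D♯, F♯, A); G3 is not a chord tone.
It is approached by step down from A3 and left by leap up to D♯4.
Step in, leap out — an escape tone.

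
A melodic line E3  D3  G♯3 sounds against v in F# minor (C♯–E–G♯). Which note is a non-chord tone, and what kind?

The harmony at that moment is C♯ minor triad (C♯, E, G♯); D3 is not a chord tone.
It is approached by step down from E3 and left by leap up to G♯3.
Step in, leap out — an escape tone.

D3 is an escape tone.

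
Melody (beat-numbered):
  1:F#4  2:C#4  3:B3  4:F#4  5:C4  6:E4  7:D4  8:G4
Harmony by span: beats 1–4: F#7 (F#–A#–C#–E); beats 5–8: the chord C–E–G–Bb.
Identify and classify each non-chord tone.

The harmony at that moment is F# dominant seventh chord (F#, A#, C#, E); B3 is not a chord tone.
It is approached by step down from C#4 and left by leap up to F#4.
Step in, leap out — an escape tone.
The harmony at that moment is C dominant seventh chord (C, E, G, Bb); D4 is not a chord tone.
It is approached by step down from E4 and left by leap up to G4.
Step in, leap out — an escape tone.

B3 (beat 3) — escape tone; D4 (beat 7) — escape tone.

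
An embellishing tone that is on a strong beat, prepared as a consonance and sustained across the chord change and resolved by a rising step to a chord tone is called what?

Approach: by preparation — the pitch is first a chord tone, then held (tied or repeated) while the harmony changes under it. Departure: up by step. Metric position: strong.
A prepared dissonance that resolves upward by step — a retardation. (The same figure resolving downward would be a suspension.)

Retardation.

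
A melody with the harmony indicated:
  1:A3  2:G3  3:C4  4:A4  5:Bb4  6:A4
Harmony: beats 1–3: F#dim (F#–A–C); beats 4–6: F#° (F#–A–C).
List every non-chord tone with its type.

G3 (beat 2) — escape tone; Bb4 (beat 5) — neighbor tone.

The harmony at that moment is F# diminished triad (F#, A, C); G3 is not a chord tone.
It is approached by step down from A3 and left by leap up to C4.
Step in, leap out — an escape tone.
The harmony at that moment is F# diminished triad (F#, A, C); Bb4 is not a chord tone.
It is approached by step up from A4 and left by step down to A4.
Step away and step back to the same note — a neighbor tone (upper neighbor).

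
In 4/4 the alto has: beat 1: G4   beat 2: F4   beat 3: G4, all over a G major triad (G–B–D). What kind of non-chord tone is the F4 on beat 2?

Lower neighbor tone.

The harmony at that moment is G major triad (G, B, D); F4 is not a chord tone.
It is approached by step down from G4 and left by step up to G4.
Step away and step back to the same note — a neighbor tone (lower neighbor).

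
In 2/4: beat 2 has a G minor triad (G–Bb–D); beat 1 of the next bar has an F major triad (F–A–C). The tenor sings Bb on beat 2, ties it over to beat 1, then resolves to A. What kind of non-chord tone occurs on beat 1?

The harmony at that moment is F major triad (F, A, C); Bb is not a chord tone.
It is held over (the same pitch as the preceding Bb) and left by step down to A.
Held over from the previous chord and resolving down by step — a suspension.

Suspension.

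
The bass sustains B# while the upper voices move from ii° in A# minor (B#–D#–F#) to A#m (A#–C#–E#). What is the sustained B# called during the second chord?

Pedal tone (pedal point).

The harmony at that moment is A# minor triad (A#, C#, E#); B# is not a chord tone.
It is held over (the same pitch as the preceding B#) and then sustained as the same pitch into the next harmony.
Sustained through a change of harmony — a pedal tone.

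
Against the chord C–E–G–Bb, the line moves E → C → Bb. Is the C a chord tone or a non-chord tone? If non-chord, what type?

C dominant seventh chord contains C, E, G, Bb; C is the root, so it is a chord tone.

Chord tone (the root of C dominant seventh chord).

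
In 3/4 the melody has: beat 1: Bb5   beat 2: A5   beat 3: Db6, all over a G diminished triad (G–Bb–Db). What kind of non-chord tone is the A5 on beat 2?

The harmony at that moment is G diminished triad (G, Bb, Db); A5 is not a chord tone.
It is approached by step down from Bb5 and left by leap up to Db6.
Step in, leap out, on a weak beat — an escape tone.

Escape tone.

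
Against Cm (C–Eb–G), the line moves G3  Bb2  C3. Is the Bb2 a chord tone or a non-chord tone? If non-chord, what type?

The harmony at that moment is C minor triad (C, Eb, G); Bb2 is not a chord tone.
It is approached by leap down from G3 and left by step up to C3.
Leap in, step out — an appoggiatura.

Non-chord tone — an appoggiatura.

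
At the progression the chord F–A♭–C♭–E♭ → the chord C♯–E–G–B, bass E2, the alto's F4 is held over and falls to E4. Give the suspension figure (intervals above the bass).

At the second chord the bass is E2. The suspended F4 lies a ninth above the bass; after resolving down by step to E4, the interval above the bass becomes an octave.
Suspension figures are named by those two intervals: 9–8.

9–8 suspension.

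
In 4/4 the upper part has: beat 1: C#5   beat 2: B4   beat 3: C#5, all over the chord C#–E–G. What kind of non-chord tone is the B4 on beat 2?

The harmony at that moment is C# diminished triad (C#, E, G); B4 is not a chord tone.
It is approached by step down from C#5 and left by step up to C#5.
Step away and step back to the same note — a neighbor tone (lower neighbor).

Lower neighbor tone.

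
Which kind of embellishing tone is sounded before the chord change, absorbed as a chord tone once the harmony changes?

Approach: ahead of the chord change (typically by step), so it is dissonant against the current harmony. Departure: none — the same pitch is restated or held and is a chord tone of the new harmony.
Dissonant first, consonant once the harmony catches up: the note simply arrives early — an anticipation. (The reverse timing, consonant first and dissonant after the change, would be a suspension or retardation.)

Anticipation.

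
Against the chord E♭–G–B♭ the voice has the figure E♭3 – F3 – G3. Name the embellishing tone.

F3 is a passing tone.

The harmony at that moment is E♭ major triad (E♭, G, B♭); F3 is not a chord tone.
It is approached by step up from E♭3 and left by step up to G3.
Step in, step out in the same direction — a passing tone.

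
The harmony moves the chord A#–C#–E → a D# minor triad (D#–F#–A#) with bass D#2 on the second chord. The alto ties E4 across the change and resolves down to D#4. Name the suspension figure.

At the second chord the bass is D#2. The suspended E4 lies a ninth above the bass; after resolving down by step to D#4, the interval above the bass becomes an octave.
Suspension figures are named by those two intervals: 9–8.

9–8 suspension.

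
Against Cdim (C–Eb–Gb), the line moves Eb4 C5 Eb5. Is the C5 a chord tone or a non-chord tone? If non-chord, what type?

C diminished triad contains C, Eb, Gb; C is the root, so it is a chord tone.

Chord tone (the root of C diminished triad).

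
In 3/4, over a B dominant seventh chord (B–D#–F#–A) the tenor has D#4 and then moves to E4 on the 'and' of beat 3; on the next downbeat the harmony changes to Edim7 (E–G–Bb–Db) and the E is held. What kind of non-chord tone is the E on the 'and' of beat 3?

The harmony at that moment is B dominant seventh chord (B, D#, F#, A); E4 is not a chord tone.
It is approached by step up from D#4 and then sustained as the same pitch into the next harmony.
Arriving early and becoming a chord tone when the harmony changes — an anticipation.

Anticipation.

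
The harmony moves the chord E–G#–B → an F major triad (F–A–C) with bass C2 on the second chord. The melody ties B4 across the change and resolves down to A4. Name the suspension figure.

7–6 suspension.

At the second chord the bass is C2. The suspended B4 lies a seventh above the bass; after resolving down by step to A4, the interval above the bass becomes a sixth.
Suspension figures are named by those two intervals: 7–6.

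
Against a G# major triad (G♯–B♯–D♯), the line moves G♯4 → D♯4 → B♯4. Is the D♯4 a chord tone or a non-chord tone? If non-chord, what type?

Chord tone (the fifth of G# major triad).

G# major triad contains G♯, B♯, D♯; D♯ is the fifth, so it is a chord tone.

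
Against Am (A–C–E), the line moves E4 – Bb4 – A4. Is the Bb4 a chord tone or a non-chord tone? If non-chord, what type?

The harmony at that moment is A minor triad (A, C, E); Bb4 is not a chord tone.
It is approached by leap up from E4 and left by step down to A4.
Leap in, step out — an appoggiatura.

Non-chord tone — an appoggiatura.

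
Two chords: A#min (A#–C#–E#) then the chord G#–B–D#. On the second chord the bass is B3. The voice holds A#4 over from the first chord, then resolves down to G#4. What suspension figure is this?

7–6 suspension.

At the second chord the bass is B3. The suspended A#4 lies a seventh above the bass; after resolving down by step to G#4, the interval above the bass becomes a sixth.
Suspension figures are named by those two intervals: 7–6.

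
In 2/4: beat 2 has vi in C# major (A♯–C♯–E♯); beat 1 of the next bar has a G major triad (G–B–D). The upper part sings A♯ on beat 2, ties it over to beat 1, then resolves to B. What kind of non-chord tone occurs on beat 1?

The harmony at that moment is G major triad (G, B, D); A♯ is not a chord tone.
It is held over (the same pitch as the preceding A♯) and left by step up to B.
Held over from the previous chord and resolving up by step — a retardation.

Retardation.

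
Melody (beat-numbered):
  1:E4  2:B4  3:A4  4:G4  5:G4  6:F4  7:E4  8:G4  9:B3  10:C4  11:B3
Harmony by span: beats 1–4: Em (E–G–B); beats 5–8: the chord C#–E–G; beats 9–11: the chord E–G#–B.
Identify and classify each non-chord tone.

The harmony at that moment is E minor triad (E, G, B); A4 is not a chord tone.
It is approached by step down from B4 and left by step down to G4.
Step in, step out in the same direction — a passing tone.
The harmony at that moment is C# diminished triad (C#, E, G); F4 is not a chord tone.
It is approached by step down from G4 and left by step down to E4.
Step in, step out in the same direction — a passing tone.
The harmony at that moment is E major triad (E, G#, B); C4 is not a chord tone.
It is approached by step up from B3 and left by step down to B3.
Step away and step back to the same note — a neighbor tone (upper neighbor).

A4 (beat 3) — passing tone; F4 (beat 6) — passing tone; C4 (beat 10) — neighbor tone.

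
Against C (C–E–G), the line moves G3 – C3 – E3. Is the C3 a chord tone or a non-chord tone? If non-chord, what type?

Chord tone (the root of C major triad).

C major triad contains C, E, G; C is the root, so it is a chord tone.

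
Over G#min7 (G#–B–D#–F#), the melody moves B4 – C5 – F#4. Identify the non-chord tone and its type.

The harmony at that moment is G# minor seventh chord (G#, B, D#, F#); C5 is not a chord tone.
It is approached by step up from B4 and left by leap down to F#4.
Step in, leap out — an escape tone.

C5 is an escape tone.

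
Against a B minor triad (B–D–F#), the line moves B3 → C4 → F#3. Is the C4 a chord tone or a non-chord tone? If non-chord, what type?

The harmony at that moment is B minor triad (B, D, F#); C4 is not a chord tone.
It is approached by step up from B3 and left by leap down to F#3.
Step in, leap out — an escape tone.

Non-chord tone — an escape tone.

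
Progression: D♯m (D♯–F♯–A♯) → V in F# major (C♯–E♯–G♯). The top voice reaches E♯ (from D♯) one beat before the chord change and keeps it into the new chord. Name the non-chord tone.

E♯ is an anticipation.

The harmony at that moment is D♯ minor triad (D♯, F♯, A♯); E♯ is not a chord tone.
It is approached by step up from D♯ and then sustained as the same pitch into the next harmony.
Arriving early and becoming a chord tone when the harmony changes — an anticipation.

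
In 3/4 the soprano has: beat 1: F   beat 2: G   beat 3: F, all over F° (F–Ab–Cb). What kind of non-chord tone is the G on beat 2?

Upper neighbor tone.

The harmony at that moment is F diminished triad (F, Ab, Cb); G is not a chord tone.
It is approached by step up from F and left by step down to F.
Step away and step back to the same note — a neighbor tone (upper neighbor).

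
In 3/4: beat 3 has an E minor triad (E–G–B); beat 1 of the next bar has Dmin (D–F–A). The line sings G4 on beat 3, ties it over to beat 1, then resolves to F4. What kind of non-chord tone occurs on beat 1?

Suspension.

The harmony at that moment is D minor triad (D, F, A); G4 is not a chord tone.
It is held over (the same pitch as the preceding G4) and left by step down to F4.
Held over from the previous chord and resolving down by step — a suspension.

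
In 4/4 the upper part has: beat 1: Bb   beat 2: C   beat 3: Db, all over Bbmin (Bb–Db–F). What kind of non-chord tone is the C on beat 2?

The harmony at that moment is Bb minor triad (Bb, Db, F); C is not a chord tone.
It is approached by step up from Bb and left by step up to Db.
Step in, step out in the same direction — a passing tone.

Passing tone.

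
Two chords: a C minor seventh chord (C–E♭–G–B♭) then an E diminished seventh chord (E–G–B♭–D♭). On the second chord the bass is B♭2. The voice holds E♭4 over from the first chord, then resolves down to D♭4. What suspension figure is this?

4–3 suspension.

At the second chord the bass is B♭2. The suspended E♭4 lies a fourth above the bass; after resolving down by step to D♭4, the interval above the bass becomes a third.
Suspension figures are named by those two intervals: 4–3.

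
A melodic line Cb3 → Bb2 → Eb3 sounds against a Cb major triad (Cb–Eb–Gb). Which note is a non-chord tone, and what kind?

The harmony at that moment is Cb major triad (Cb, Eb, Gb); Bb2 is not a chord tone.
It is approached by step down from Cb3 and left by leap up to Eb3.
Step in, leap out — an escape tone.

Bb2 is an escape tone.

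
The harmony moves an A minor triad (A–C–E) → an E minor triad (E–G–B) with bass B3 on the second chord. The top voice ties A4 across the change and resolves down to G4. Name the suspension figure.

At the second chord the bass is B3. The suspended A4 lies a seventh above the bass; after resolving down by step to G4, the interval above the bass becomes a sixth.
Suspension figures are named by those two intervals: 7–6.

7–6 suspension.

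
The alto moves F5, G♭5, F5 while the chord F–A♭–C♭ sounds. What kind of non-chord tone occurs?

G♭5 is a neighbor tone.

The harmony at that moment is F diminished triad (F, A♭, C♭); G♭5 is not a chord tone.
It is approached by step up from F5 and left by step down to F5.
Step away and step back to the same note — a neighbor tone (upper neighbor).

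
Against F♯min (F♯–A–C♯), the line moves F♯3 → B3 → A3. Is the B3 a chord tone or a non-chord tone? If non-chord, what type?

The harmony at that moment is F♯ minor triad (F♯, A, C♯); B3 is not a chord tone.
It is approached by leap up from F♯3 and left by step down to A3.
Leap in, step out — an appoggiatura.

Non-chord tone — an appoggiatura.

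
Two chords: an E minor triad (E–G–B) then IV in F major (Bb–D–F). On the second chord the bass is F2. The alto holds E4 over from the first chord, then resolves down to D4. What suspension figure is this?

At the second chord the bass is F2. The suspended E4 lies a seventh above the bass; after resolving down by step to D4, the interval above the bass becomes a sixth.
Suspension figures are named by those two intervals: 7–6.

7–6 suspension.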